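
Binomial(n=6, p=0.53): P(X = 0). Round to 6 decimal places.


P = C(n,k) * p^k * (1-p)^(n-k)
C(6,0) = 1
p^k = 0.53^0 = 1
(1-p)^(n-k) = 0.47^6 ≈ 0.01077922
P = 1 * 1 * 0.01077922 ≈ 0.010779

0.010779


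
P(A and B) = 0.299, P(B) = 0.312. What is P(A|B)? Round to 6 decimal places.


P(A|B) = P(A and B) / P(B) = 0.299 / 0.312 = 23/24 ≈ 0.95833333

0.958333


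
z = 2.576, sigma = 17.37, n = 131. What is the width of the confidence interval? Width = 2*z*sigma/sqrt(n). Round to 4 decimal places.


width = 2*z*sigma/sqrt(n)
2*z*sigma = 2 * 2.576 * 17.37 = 89.49024
sqrt(131) ≈ 11.445523
width = 89.49024 / 11.445523 ≈ 7.818799

7.8188


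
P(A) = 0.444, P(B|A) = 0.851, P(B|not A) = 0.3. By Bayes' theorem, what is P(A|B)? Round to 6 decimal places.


P(A|B) = P(B|A)*P(A) / P(B), P(B) = P(B|A)*P(A) + P(B|not A)*P(not A)
P(B|A)*P(A) = 0.851 * 0.444 = 0.377844
P(B|not A)*P(not A) = 0.3 * 0.556 = 0.1668
P(B) = 0.377844 + 0.1668 = 0.544644
P(A|B) = 0.377844 / 0.544644 ≈ 0.69374490

0.693745


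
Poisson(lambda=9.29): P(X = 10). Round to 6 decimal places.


P = e^(-lam) * lam^k / k!
e^(-9.29) ≈ 0.00009234306
lam^k = 9.29^10 ≈ 4788033054.624315
k! = 10! = 3628800
P = 0.00009234306 * 4788033054.624315 / 3628800 ≈ 0.121842

0.121842


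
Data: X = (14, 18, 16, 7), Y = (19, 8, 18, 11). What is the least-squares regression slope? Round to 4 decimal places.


b = sum((xi-xbar)(yi-ybar)) / sum((xi-xbar)^2)
n = 4, xbar = 55/4 = 13.75, ybar = 56/4 = 14
Sxy = sum((xi-xbar)(yi-ybar)) = 5
Sxx = sum((xi-xbar)^2) = 68.75
b = Sxy / Sxx = 4/55 ≈ 0.072727

0.0727


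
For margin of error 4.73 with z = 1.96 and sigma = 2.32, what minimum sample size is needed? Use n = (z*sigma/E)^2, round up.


z*sigma/E = 1.96 * 2.32 / 4.73 ≈ 0.961353
(z*sigma/E)^2 ≈ 0.924200
round up: n = 1

1


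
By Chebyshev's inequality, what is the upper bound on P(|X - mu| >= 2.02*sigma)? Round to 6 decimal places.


P <= 1/k^2
k^2 = 2.02^2 = 4.0804
1/k^2 = 1 / 4.0804 ≈ 0.24507401

0.245074


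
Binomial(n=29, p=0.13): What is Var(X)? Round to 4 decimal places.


Var = n*p*(1-p) = 29 * 0.13 * 0.87 = 3.2799

3.2799


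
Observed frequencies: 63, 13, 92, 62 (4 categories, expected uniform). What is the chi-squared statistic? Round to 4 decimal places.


chi2 = sum((O-E)^2/E), E = total/4
total = 230, E = 230/4 = 57.5
(63 - 57.5)^2 / 57.5 = 30.25 / 57.5 = 121/230 ≈ 0.526087
(13 - 57.5)^2 / 57.5 = 1980.25 / 57.5 = 7921/230 ≈ 34.439130
(92 - 57.5)^2 / 57.5 = 1190.25 / 57.5 = 20.7
(62 - 57.5)^2 / 57.5 = 20.25 / 57.5 = 81/230 ≈ 0.352174
chi2 = 6442/115 ≈ 56.017391

56.0174


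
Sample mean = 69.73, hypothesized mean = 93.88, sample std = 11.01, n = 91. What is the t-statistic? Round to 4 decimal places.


t = (xbar - mu0) / (s/sqrt(n))
xbar - mu0 = 69.73 - 93.88 = -24.15
sqrt(91) ≈ 9.53939201
s/sqrt(n) = 11.01 / 9.53939201 ≈ 1.15416161
t = -24.15 / 1.15416161 ≈ -20.924279

-20.9243


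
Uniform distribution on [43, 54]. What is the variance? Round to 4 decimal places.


Var = (b-a)^2 / 12
(b-a)^2 = (54 - 43)^2 = 121
Var = 121/12 ≈ 10.083333

10.0833


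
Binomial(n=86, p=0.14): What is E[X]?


E[X] = n*p = 86 * 0.14 = 12.04

12.04


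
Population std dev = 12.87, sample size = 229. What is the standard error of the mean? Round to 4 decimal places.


SE = sigma / sqrt(n)
sqrt(229) ≈ 15.132746
SE = 12.87 / 15.132746 ≈ 0.850474

0.8505


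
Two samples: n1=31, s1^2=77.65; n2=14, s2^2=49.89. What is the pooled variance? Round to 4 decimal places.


sp^2 = ((n1-1)*s1^2 + (n2-1)*s2^2)/(n1+n2-2)
(n1-1)*s1^2 = 30 * 77.65 = 2329.5
(n2-1)*s2^2 = 13 * 49.89 = 648.57
numerator = 2329.5 + 648.57 = 2978.07
n1+n2-2 = 43
sp^2 = 2978.07 / 43 = 297807/4300 ≈ 69.257442

69.2574


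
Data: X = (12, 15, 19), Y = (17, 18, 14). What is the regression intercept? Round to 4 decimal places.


a = ybar - b*xbar, where b = sum((xi-xbar)(yi-ybar)) / sum((xi-xbar)^2)
n = 3, xbar = 46/3 ≈ 15.333333, ybar = 49/3 ≈ 16.333333
Sxy = sum((xi-xbar)(yi-ybar)) = -34/3 ≈ -11.333333
Sxx = sum((xi-xbar)^2) = 74/3 ≈ 24.666667
b = Sxy / Sxx = -17/37 ≈ -0.459459
a = 16.333333 - (-0.459459) * 15.333333 = 865/37 ≈ 23.378378

23.3784


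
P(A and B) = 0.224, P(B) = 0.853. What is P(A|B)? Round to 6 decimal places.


P(A|B) = P(A and B) / P(B) = 0.224 / 0.853 = 224/853 ≈ 0.26260258

0.262603


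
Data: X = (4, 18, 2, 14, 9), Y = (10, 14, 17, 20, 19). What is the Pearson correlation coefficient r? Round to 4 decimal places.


r = sum((xi-xbar)(yi-ybar)) / sqrt(sum((xi-xbar)^2) * sum((yi-ybar)^2))
n = 5, xbar = 47/5 = 9.4, ybar = 80/5 = 16
Sxy = sum((xi-xbar)(yi-ybar)) = 25
Sxx = sum((xi-xbar)^2) = 179.2
Syy = sum((yi-ybar)^2) = 66
sqrt(Sxx*Syy) ≈ 108.752931
r = Sxy / sqrt(Sxx*Syy) = 25 / 108.752931 ≈ 0.229879

0.2299


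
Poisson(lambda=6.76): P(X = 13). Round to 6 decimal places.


P = e^(-lam) * lam^k / k!
e^(-6.76) ≈ 0.001159229
lam^k = 6.76^13 ≈ 61561195802.071573
k! = 13! = 6227020800
P = 0.001159229 * 61561195802.071573 / 6227020800 ≈ 0.011460

0.011460


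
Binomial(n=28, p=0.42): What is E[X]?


E[X] = n*p = 28 * 0.42 = 11.76

11.76


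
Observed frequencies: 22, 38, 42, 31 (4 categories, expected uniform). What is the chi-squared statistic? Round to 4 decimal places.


chi2 = sum((O-E)^2/E), E = total/4
total = 133, E = 133/4 = 33.25
(22 - 33.25)^2 / 33.25 = 126.5625 / 33.25 = 2025/532 ≈ 3.806391
(38 - 33.25)^2 / 33.25 = 22.5625 / 33.25 = 19/28 ≈ 0.678571
(42 - 33.25)^2 / 33.25 = 76.5625 / 33.25 = 175/76 ≈ 2.302632
(31 - 33.25)^2 / 33.25 = 5.0625 / 33.25 = 81/532 ≈ 0.152256
chi2 = 923/133 ≈ 6.939850

6.9398


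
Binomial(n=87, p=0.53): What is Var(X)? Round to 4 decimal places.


Var = n*p*(1-p) = 87 * 0.53 * 0.47 = 21.6717

21.6717


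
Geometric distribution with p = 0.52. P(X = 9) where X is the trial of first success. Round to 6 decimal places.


P = (1-p)^(k-1) * p
(1-p)^(k-1) = 0.48^8 ≈ 0.002817928
P = 0.002817928 * 0.52 ≈ 0.001465323

0.001465


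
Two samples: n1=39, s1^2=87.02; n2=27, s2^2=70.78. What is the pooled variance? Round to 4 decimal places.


sp^2 = ((n1-1)*s1^2 + (n2-1)*s2^2)/(n1+n2-2)
(n1-1)*s1^2 = 38 * 87.02 = 3306.76
(n2-1)*s2^2 = 26 * 70.78 = 1840.28
numerator = 3306.76 + 1840.28 = 5147.04
n1+n2-2 = 64
sp^2 = 5147.04 / 64 = 80.4225

80.4225


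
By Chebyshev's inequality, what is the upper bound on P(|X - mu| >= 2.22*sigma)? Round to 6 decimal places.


P <= 1/k^2
k^2 = 2.22^2 = 4.9284
1/k^2 = 1 / 4.9284 ≈ 0.20290561

0.202906


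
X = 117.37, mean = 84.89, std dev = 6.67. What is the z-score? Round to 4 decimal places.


z = (X - mu) / sigma
X - mu = 117.37 - 84.89 = 32.48
z = 32.48 / 6.67 = 112/23 ≈ 4.869565

4.8696


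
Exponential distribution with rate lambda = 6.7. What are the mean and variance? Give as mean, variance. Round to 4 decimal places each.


mean = 1/lam, var = 1/lam^2
mean = 1 / 6.7 = 10/67 ≈ 0.149254
lam^2 = 6.7^2 = 44.89
var = 1 / 44.89 = 100/4489 ≈ 0.022277

0.1493, 0.0223


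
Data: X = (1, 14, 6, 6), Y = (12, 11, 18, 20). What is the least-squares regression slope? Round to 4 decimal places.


b = sum((xi-xbar)(yi-ybar)) / sum((xi-xbar)^2)
n = 4, xbar = 27/4 = 6.75, ybar = 61/4 = 15.25
Sxy = sum((xi-xbar)(yi-ybar)) = -17.75
Sxx = sum((xi-xbar)^2) = 86.75
b = Sxy / Sxx = -71/347 ≈ -0.204611

-0.2046


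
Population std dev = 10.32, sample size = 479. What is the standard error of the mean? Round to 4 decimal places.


SE = sigma / sqrt(n)
sqrt(479) ≈ 21.886069
SE = 10.32 / 21.886069 ≈ 0.471533

0.4715


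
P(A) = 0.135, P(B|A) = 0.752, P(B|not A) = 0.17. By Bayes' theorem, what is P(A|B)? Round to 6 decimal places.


P(A|B) = P(B|A)*P(A) / P(B), P(B) = P(B|A)*P(A) + P(B|not A)*P(not A)
P(B|A)*P(A) = 0.752 * 0.135 = 0.10152
P(B|not A)*P(not A) = 0.17 * 0.865 = 0.14705
P(B) = 0.10152 + 0.14705 = 0.24857
P(A|B) = 0.10152 / 0.24857 ≈ 0.40841614

0.408416


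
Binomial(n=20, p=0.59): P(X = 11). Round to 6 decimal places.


P = C(n,k) * p^k * (1-p)^(n-k)
C(20,11) = 167960
p^k = 0.59^11 ≈ 0.003015589
(1-p)^(n-k) = 0.41^9 ≈ 0.0003273819
P = 167960 * 0.003015589 * 0.0003273819 ≈ 0.165818

0.165818


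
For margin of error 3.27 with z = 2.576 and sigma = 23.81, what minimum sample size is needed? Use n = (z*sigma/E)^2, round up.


z*sigma/E = 2.576 * 23.81 / 3.27 ≈ 18.756746
(z*sigma/E)^2 ≈ 351.815527
round up: n = 352

352


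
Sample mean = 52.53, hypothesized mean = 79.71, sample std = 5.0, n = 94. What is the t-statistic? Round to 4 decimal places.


t = (xbar - mu0) / (s/sqrt(n))
xbar - mu0 = 52.53 - 79.71 = -27.18
sqrt(94) ≈ 9.69535971
s/sqrt(n) = 5.0 / 9.69535971 ≈ 0.51571062
t = -27.18 / 0.51571062 ≈ -52.703975

-52.7040


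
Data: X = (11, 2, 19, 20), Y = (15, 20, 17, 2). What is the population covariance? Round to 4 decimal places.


Cov = (1/n)*sum((xi-xbar)(yi-ybar))
n = 4, xbar = 52/4 = 13, ybar = 54/4 = 13.5
sum((xi-xbar)(yi-ybar)) = -134
Cov = -134 / 4 = -33.5

-33.5000


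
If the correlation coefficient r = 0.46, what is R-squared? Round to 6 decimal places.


R^2 = r^2 = (0.46)^2 = 0.2116

0.211600


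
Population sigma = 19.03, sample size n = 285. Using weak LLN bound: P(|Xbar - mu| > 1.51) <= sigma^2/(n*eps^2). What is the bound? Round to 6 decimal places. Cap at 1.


bound = min(1, sigma^2/(n*eps^2))
sigma^2 = 19.03^2 = 362.1409
n*eps^2 = 285 * 1.51^2 = 285 * 2.2801 = 649.8285
sigma^2/(n*eps^2) = 362.1409 / 649.8285 ≈ 0.55728688

0.557287


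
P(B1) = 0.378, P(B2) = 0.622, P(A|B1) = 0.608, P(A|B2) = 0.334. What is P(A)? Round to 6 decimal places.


P(A) = P(A|B1)*P(B1) + P(A|B2)*P(B2)
P(A|B1)*P(B1) = 0.608 * 0.378 = 0.229824
P(A|B2)*P(B2) = 0.334 * 0.622 = 0.207748
P(A) = 0.229824 + 0.207748 = 0.437572

0.437572


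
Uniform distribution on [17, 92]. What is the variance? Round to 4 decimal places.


Var = (b-a)^2 / 12
(b-a)^2 = (92 - 17)^2 = 5625
Var = 5625/12 = 468.75

468.7500


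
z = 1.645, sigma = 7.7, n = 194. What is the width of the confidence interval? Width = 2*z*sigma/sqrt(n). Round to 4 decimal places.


width = 2*z*sigma/sqrt(n)
2*z*sigma = 2 * 1.645 * 7.7 = 25.333
sqrt(194) ≈ 13.928388
width = 25.333 / 13.928388 ≈ 1.818803

1.8188


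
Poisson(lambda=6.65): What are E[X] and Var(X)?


E[X] = Var(X) = lambda = 6.65

6.65, 6.65


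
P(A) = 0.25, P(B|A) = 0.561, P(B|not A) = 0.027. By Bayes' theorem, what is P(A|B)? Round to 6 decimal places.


P(A|B) = P(B|A)*P(A) / P(B), P(B) = P(B|A)*P(A) + P(B|not A)*P(not A)
P(B|A)*P(A) = 0.561 * 0.25 = 0.14025
P(B|not A)*P(not A) = 0.027 * 0.75 = 0.02025
P(B) = 0.14025 + 0.02025 = 0.1605
P(A|B) = 0.14025 / 0.1605 = 187/214 ≈ 0.87383178

0.873832


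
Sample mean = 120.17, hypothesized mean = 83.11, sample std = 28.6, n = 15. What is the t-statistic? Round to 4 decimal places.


t = (xbar - mu0) / (s/sqrt(n))
xbar - mu0 = 120.17 - 83.11 = 37.06
sqrt(15) ≈ 3.87298335
s/sqrt(n) = 28.6 / 3.87298335 ≈ 7.38448825
t = 37.06 / 7.38448825 ≈ 5.018628

5.0186


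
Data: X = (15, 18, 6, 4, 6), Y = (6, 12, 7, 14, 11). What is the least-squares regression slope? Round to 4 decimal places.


b = sum((xi-xbar)(yi-ybar)) / sum((xi-xbar)^2)
n = 5, xbar = 49/5 = 9.8, ybar = 50/5 = 10
Sxy = sum((xi-xbar)(yi-ybar)) = -20
Sxx = sum((xi-xbar)^2) = 156.8
b = Sxy / Sxx = -25/196 ≈ -0.127551

-0.1276


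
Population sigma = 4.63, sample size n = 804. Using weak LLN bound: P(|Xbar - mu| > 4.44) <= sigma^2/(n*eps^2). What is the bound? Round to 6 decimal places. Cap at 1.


bound = min(1, sigma^2/(n*eps^2))
sigma^2 = 4.63^2 = 21.4369
n*eps^2 = 804 * 4.44^2 = 804 * 19.7136 = 15849.7344
sigma^2/(n*eps^2) = 21.4369 / 15849.7344 ≈ 0.00135251

0.001353


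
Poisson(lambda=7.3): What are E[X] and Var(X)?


E[X] = Var(X) = lambda = 7.3

7.3, 7.3


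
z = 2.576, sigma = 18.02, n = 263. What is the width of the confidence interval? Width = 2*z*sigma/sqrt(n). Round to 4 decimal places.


width = 2*z*sigma/sqrt(n)
2*z*sigma = 2 * 2.576 * 18.02 = 92.83904
sqrt(263) ≈ 16.217275
width = 92.83904 / 16.217275 ≈ 5.724700

5.7247


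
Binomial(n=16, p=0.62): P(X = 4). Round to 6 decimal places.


P = C(n,k) * p^k * (1-p)^(n-k)
C(16,4) = 1820
p^k = 0.62^4 ≈ 0.1477634
(1-p)^(n-k) = 0.38^12 ≈ 0.000009065738
P = 1820 * 0.1477634 * 0.000009065738 ≈ 0.002438

0.002438


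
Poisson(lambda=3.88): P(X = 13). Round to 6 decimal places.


P = e^(-lam) * lam^k / k!
e^(-3.88) ≈ 0.02065083
lam^k = 3.88^13 ≈ 45166083.462237
k! = 13! = 6227020800
P = 0.02065083 * 45166083.462237 / 6227020800 ≈ 0.000150

0.000150


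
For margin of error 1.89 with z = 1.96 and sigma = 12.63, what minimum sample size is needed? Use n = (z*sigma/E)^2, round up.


z*sigma/E = 1.96 * 12.63 / 1.89 = 2947/225 ≈ 13.097778
(z*sigma/E)^2 ≈ 171.551783
round up: n = 172

172


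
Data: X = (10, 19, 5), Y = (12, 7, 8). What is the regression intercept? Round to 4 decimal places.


a = ybar - b*xbar, where b = sum((xi-xbar)(yi-ybar)) / sum((xi-xbar)^2)
n = 3, xbar = 34/3 ≈ 11.333333, ybar = 27/3 = 9
Sxy = sum((xi-xbar)(yi-ybar)) = -13
Sxx = sum((xi-xbar)^2) = 302/3 ≈ 100.666667
b = Sxy / Sxx = -39/302 ≈ -0.129139
a = 9 - (-0.129139) * 11.333333 = 1580/151 ≈ 10.463576

10.4636


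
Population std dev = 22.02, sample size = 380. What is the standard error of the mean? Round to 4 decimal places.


SE = sigma / sqrt(n)
sqrt(380) ≈ 19.493589
SE = 22.02 / 19.493589 ≈ 1.129602

1.1296


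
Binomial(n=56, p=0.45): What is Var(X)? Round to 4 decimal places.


Var = n*p*(1-p) = 56 * 0.45 * 0.55 = 13.86

13.8600


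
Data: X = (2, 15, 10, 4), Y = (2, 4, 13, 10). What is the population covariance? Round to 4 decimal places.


Cov = (1/n)*sum((xi-xbar)(yi-ybar))
n = 4, xbar = 31/4 = 7.75, ybar = 29/4 = 7.25
sum((xi-xbar)(yi-ybar)) = 9.25
Cov = 9.25 / 4 = 2.3125

2.3125


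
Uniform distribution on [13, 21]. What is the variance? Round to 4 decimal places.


Var = (b-a)^2 / 12
(b-a)^2 = (21 - 13)^2 = 64
Var = 64/12 ≈ 5.333333

5.3333


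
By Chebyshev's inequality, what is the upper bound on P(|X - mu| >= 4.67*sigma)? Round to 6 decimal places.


P <= 1/k^2
k^2 = 4.67^2 = 21.8089
1/k^2 = 1 / 21.8089 ≈ 0.04585284

0.045853


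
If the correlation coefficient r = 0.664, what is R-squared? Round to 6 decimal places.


R^2 = r^2 = (0.664)^2 = 0.440896

0.440896


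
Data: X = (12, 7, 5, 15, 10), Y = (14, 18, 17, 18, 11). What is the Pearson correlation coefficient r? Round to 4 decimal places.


r = sum((xi-xbar)(yi-ybar)) / sqrt(sum((xi-xbar)^2) * sum((yi-ybar)^2))
n = 5, xbar = 49/5 = 9.8, ybar = 78/5 = 15.6
Sxy = sum((xi-xbar)(yi-ybar)) = -5.4
Sxx = sum((xi-xbar)^2) = 62.8
Syy = sum((yi-ybar)^2) = 37.2
sqrt(Sxx*Syy) ≈ 48.333839
r = Sxy / sqrt(Sxx*Syy) = -5.4 / 48.333839 ≈ -0.111723

-0.1117


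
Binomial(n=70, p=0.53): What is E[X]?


E[X] = n*p = 70 * 0.53 = 37.1

37.1


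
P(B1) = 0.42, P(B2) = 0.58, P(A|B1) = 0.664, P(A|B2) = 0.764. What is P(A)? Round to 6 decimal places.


P(A) = P(A|B1)*P(B1) + P(A|B2)*P(B2)
P(A|B1)*P(B1) = 0.664 * 0.42 = 0.27888
P(A|B2)*P(B2) = 0.764 * 0.58 = 0.44312
P(A) = 0.27888 + 0.44312 = 0.722

0.722000


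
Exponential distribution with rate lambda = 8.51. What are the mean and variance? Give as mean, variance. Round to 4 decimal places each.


mean = 1/lam, var = 1/lam^2
mean = 1 / 8.51 = 100/851 ≈ 0.117509
lam^2 = 8.51^2 = 72.4201
var = 1 / 72.4201 ≈ 0.013808

0.1175, 0.0138


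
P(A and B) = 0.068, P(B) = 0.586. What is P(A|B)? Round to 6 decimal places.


P(A|B) = P(A and B) / P(B) = 0.068 / 0.586 = 34/293 ≈ 0.11604096

0.116041


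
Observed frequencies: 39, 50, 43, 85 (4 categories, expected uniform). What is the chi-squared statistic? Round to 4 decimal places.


chi2 = sum((O-E)^2/E), E = total/4
total = 217, E = 217/4 = 54.25
(39 - 54.25)^2 / 54.25 = 232.5625 / 54.25 = 3721/868 ≈ 4.286866
(50 - 54.25)^2 / 54.25 = 18.0625 / 54.25 = 289/868 ≈ 0.332949
(43 - 54.25)^2 / 54.25 = 126.5625 / 54.25 = 2025/868 ≈ 2.332949
(85 - 54.25)^2 / 54.25 = 945.5625 / 54.25 = 15129/868 ≈ 17.429724
chi2 = 5291/217 ≈ 24.382488

24.3825


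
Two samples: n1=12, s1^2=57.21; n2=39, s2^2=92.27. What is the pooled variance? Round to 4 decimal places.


sp^2 = ((n1-1)*s1^2 + (n2-1)*s2^2)/(n1+n2-2)
(n1-1)*s1^2 = 11 * 57.21 = 629.31
(n2-1)*s2^2 = 38 * 92.27 = 3506.26
numerator = 629.31 + 3506.26 = 4135.57
n1+n2-2 = 49
sp^2 = 4135.57 / 49 = 413557/4900 ≈ 84.399388

84.3994


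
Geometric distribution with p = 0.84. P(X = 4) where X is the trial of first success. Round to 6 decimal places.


P = (1-p)^(k-1) * p
(1-p)^(k-1) = 0.16^3 = 0.004096
P = 0.004096 * 0.84 = 0.00344064

0.003441


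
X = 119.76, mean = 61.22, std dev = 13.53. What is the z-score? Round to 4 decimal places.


z = (X - mu) / sigma
X - mu = 119.76 - 61.22 = 58.54
z = 58.54 / 13.53 = 5854/1353 ≈ 4.326681

4.3267


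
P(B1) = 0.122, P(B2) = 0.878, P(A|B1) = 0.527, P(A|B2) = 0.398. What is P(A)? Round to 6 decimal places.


P(A) = P(A|B1)*P(B1) + P(A|B2)*P(B2)
P(A|B1)*P(B1) = 0.527 * 0.122 = 0.064294
P(A|B2)*P(B2) = 0.398 * 0.878 = 0.349444
P(A) = 0.064294 + 0.349444 = 0.413738

0.413738


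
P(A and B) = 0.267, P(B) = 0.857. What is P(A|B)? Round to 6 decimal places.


P(A|B) = P(A and B) / P(B) = 0.267 / 0.857 = 267/857 ≈ 0.31155193

0.311552


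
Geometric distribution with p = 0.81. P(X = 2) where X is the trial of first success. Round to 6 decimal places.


P = (1-p)^(k-1) * p
(1-p)^(k-1) = 0.19^1 = 0.19
P = 0.19 * 0.81 = 0.1539

0.153900


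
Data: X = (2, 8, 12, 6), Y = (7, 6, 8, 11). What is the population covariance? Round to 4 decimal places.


Cov = (1/n)*sum((xi-xbar)(yi-ybar))
n = 4, xbar = 28/4 = 7, ybar = 32/4 = 8
sum((xi-xbar)(yi-ybar)) = 0
Cov = 0 / 4 = 0

0.0000


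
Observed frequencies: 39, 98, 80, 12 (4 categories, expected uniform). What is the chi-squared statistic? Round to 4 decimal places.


chi2 = sum((O-E)^2/E), E = total/4
total = 229, E = 229/4 = 57.25
(39 - 57.25)^2 / 57.25 = 333.0625 / 57.25 = 5329/916 ≈ 5.817686
(98 - 57.25)^2 / 57.25 = 1660.5625 / 57.25 = 26569/916 ≈ 29.005459
(80 - 57.25)^2 / 57.25 = 517.5625 / 57.25 = 8281/916 ≈ 9.040393
(12 - 57.25)^2 / 57.25 = 2047.5625 / 57.25 = 32761/916 ≈ 35.765284
chi2 = 18235/229 ≈ 79.628821

79.6288


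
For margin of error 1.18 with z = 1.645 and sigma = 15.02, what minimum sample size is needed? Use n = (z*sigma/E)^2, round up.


z*sigma/E = 1.645 * 15.02 / 1.18 ≈ 20.938898
(z*sigma/E)^2 ≈ 438.437462
round up: n = 439

439


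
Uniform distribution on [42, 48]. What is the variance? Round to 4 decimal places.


Var = (b-a)^2 / 12
(b-a)^2 = (48 - 42)^2 = 36
Var = 36/12 = 3

3.0000


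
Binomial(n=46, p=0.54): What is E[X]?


E[X] = n*p = 46 * 0.54 = 24.84

24.84


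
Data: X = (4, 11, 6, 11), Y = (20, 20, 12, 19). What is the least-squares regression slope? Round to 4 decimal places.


b = sum((xi-xbar)(yi-ybar)) / sum((xi-xbar)^2)
n = 4, xbar = 32/4 = 8, ybar = 71/4 = 17.75
Sxy = sum((xi-xbar)(yi-ybar)) = 13
Sxx = sum((xi-xbar)^2) = 38
b = Sxy / Sxx = 13/38 ≈ 0.342105

0.3421


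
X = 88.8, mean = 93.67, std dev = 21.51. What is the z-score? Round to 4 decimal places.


z = (X - mu) / sigma
X - mu = 88.8 - 93.67 = -4.87
z = -4.87 / 21.51 = -487/2151 ≈ -0.226406

-0.2264


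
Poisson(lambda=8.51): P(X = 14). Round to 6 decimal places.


P = e^(-lam) * lam^k / k!
e^(-8.51) ≈ 0.0002014438
lam^k = 8.51^14 ≈ 10447535155118.069424
k! = 14! = 87178291200
P = 0.0002014438 * 10447535155118.069424 / 87178291200 ≈ 0.024141

0.024141


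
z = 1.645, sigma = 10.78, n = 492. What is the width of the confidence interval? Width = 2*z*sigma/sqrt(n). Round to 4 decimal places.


width = 2*z*sigma/sqrt(n)
2*z*sigma = 2 * 1.645 * 10.78 = 35.4662
sqrt(492) ≈ 22.181073
width = 35.4662 / 22.181073 ≈ 1.598940

1.5989


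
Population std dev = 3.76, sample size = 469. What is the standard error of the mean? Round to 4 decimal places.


SE = sigma / sqrt(n)
sqrt(469) ≈ 21.656408
SE = 3.76 / 21.656408 ≈ 0.173621

0.1736


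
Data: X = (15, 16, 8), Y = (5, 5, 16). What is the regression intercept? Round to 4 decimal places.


a = ybar - b*xbar, where b = sum((xi-xbar)(yi-ybar)) / sum((xi-xbar)^2)
n = 3, xbar = 39/3 = 13, ybar = 26/3 ≈ 8.666667
Sxy = sum((xi-xbar)(yi-ybar)) = -55
Sxx = sum((xi-xbar)^2) = 38
b = Sxy / Sxx = -55/38 ≈ -1.447368
a = 8.666667 - (-1.447368) * 13 = 3133/114 ≈ 27.482456

27.4825


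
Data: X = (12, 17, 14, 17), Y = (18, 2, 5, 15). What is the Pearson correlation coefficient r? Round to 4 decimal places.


r = sum((xi-xbar)(yi-ybar)) / sqrt(sum((xi-xbar)^2) * sum((yi-ybar)^2))
n = 4, xbar = 60/4 = 15, ybar = 40/4 = 10
Sxy = sum((xi-xbar)(yi-ybar)) = -25
Sxx = sum((xi-xbar)^2) = 18
Syy = sum((yi-ybar)^2) = 178
sqrt(Sxx*Syy) ≈ 56.603887
r = Sxy / sqrt(Sxx*Syy) = -25 / 56.603887 ≈ -0.441666

-0.4417


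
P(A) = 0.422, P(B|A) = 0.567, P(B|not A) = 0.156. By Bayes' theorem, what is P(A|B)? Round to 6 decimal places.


P(A|B) = P(B|A)*P(A) / P(B), P(B) = P(B|A)*P(A) + P(B|not A)*P(not A)
P(B|A)*P(A) = 0.567 * 0.422 = 0.239274
P(B|not A)*P(not A) = 0.156 * 0.578 = 0.090168
P(B) = 0.239274 + 0.090168 = 0.329442
P(A|B) = 0.239274 / 0.329442 ≈ 0.72630084

0.726301


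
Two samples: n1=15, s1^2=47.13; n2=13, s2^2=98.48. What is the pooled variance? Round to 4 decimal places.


sp^2 = ((n1-1)*s1^2 + (n2-1)*s2^2)/(n1+n2-2)
(n1-1)*s1^2 = 14 * 47.13 = 659.82
(n2-1)*s2^2 = 12 * 98.48 = 1181.76
numerator = 659.82 + 1181.76 = 1841.58
n1+n2-2 = 26
sp^2 = 1841.58 / 26 = 70.83

70.8300


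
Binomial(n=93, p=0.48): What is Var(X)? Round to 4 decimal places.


Var = n*p*(1-p) = 93 * 0.48 * 0.52 = 23.2128

23.2128


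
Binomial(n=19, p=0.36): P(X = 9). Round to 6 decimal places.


P = C(n,k) * p^k * (1-p)^(n-k)
C(19,9) = 92378
p^k = 0.36^9 ≈ 0.0001015600
(1-p)^(n-k) = 0.64^10 ≈ 0.01152922
P = 92378 * 0.0001015600 * 0.01152922 ≈ 0.108166

0.108166


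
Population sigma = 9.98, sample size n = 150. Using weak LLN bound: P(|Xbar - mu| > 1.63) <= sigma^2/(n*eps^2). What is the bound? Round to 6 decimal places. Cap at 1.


bound = min(1, sigma^2/(n*eps^2))
sigma^2 = 9.98^2 = 99.6004
n*eps^2 = 150 * 1.63^2 = 150 * 2.6569 = 398.535
sigma^2/(n*eps^2) = 99.6004 / 398.535 ≈ 0.24991632

0.249916


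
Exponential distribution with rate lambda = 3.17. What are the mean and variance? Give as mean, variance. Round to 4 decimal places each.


mean = 1/lam, var = 1/lam^2
mean = 1 / 3.17 = 100/317 ≈ 0.315457
lam^2 = 3.17^2 = 10.0489
var = 1 / 10.0489 ≈ 0.099513

0.3155, 0.0995


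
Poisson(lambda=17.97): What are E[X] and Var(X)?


E[X] = Var(X) = lambda = 17.97

17.97, 17.97


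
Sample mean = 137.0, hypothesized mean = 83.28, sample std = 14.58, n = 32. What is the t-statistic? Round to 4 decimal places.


t = (xbar - mu0) / (s/sqrt(n))
xbar - mu0 = 137.0 - 83.28 = 53.72
sqrt(32) ≈ 5.65685425
s/sqrt(n) = 14.58 / 5.65685425 ≈ 2.57740422
t = 53.72 / 2.57740422 ≈ 20.842676

20.8427


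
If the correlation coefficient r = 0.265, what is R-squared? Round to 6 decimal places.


R^2 = r^2 = (0.265)^2 = 0.070225

0.070225


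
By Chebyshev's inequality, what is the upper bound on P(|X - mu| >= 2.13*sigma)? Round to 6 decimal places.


P <= 1/k^2
k^2 = 2.13^2 = 4.5369
1/k^2 = 1 / 4.5369 ≈ 0.22041482

0.220415


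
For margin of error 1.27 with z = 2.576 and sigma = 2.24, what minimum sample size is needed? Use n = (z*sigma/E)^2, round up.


z*sigma/E = 2.576 * 2.24 / 1.27 ≈ 4.543496
(z*sigma/E)^2 ≈ 20.643356
round up: n = 21

21


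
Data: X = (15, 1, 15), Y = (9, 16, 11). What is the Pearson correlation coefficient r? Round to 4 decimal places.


r = sum((xi-xbar)(yi-ybar)) / sqrt(sum((xi-xbar)^2) * sum((yi-ybar)^2))
n = 3, xbar = 31/3 ≈ 10.333333, ybar = 36/3 = 12
Sxy = sum((xi-xbar)(yi-ybar)) = -56
Sxx = sum((xi-xbar)^2) = 392/3 ≈ 130.666667
Syy = sum((yi-ybar)^2) = 26
sqrt(Sxx*Syy) ≈ 58.286648
r = Sxy / sqrt(Sxx*Syy) = -56 / 58.286648 ≈ -0.960769

-0.9608


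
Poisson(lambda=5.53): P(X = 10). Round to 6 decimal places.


P = e^(-lam) * lam^k / k!
e^(-5.53) ≈ 0.003965989
lam^k = 5.53^10 ≈ 26745536.440408
k! = 10! = 3628800
P = 0.003965989 * 26745536.440408 / 3628800 ≈ 0.029231

0.029231


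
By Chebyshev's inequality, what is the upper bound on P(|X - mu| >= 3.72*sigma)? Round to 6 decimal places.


P <= 1/k^2
k^2 = 3.72^2 = 13.8384
1/k^2 = 1 / 13.8384 = 625/8649 ≈ 0.07226269

0.072263


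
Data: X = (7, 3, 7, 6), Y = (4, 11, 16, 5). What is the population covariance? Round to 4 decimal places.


Cov = (1/n)*sum((xi-xbar)(yi-ybar))
n = 4, xbar = 23/4 = 5.75, ybar = 36/4 = 9
sum((xi-xbar)(yi-ybar)) = -4
Cov = -4 / 4 = -1

-1.0000


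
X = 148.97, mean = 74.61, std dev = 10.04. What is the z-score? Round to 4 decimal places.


z = (X - mu) / sigma
X - mu = 148.97 - 74.61 = 74.36
z = 74.36 / 10.04 = 1859/251 ≈ 7.406375

7.4064


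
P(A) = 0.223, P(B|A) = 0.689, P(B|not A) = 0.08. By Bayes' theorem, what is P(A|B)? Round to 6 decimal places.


P(A|B) = P(B|A)*P(A) / P(B), P(B) = P(B|A)*P(A) + P(B|not A)*P(not A)
P(B|A)*P(A) = 0.689 * 0.223 = 0.153647
P(B|not A)*P(not A) = 0.08 * 0.777 = 0.06216
P(B) = 0.153647 + 0.06216 = 0.215807
P(A|B) = 0.153647 / 0.215807 ≈ 0.71196486

0.711965


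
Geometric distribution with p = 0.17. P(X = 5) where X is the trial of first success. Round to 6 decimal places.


P = (1-p)^(k-1) * p
(1-p)^(k-1) = 0.83^4 ≈ 0.4745832
P = 0.4745832 * 0.17 ≈ 0.08067915

0.080679


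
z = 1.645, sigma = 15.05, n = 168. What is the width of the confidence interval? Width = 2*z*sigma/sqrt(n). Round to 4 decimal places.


width = 2*z*sigma/sqrt(n)
2*z*sigma = 2 * 1.645 * 15.05 = 49.5145
sqrt(168) ≈ 12.961481
width = 49.5145 / 12.961481 ≈ 3.820127

3.8201


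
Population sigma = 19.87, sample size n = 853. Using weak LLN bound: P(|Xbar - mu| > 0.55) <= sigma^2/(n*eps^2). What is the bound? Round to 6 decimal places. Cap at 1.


bound = min(1, sigma^2/(n*eps^2))
sigma^2 = 19.87^2 = 394.8169
n*eps^2 = 853 * 0.55^2 = 853 * 0.3025 = 258.0325
sigma^2/(n*eps^2) = 394.8169 / 258.0325 ≈ 1.53010532
this exceeds 1, so the bound is capped at 1

1.000000


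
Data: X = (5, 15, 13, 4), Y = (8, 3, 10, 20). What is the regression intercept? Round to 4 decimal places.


a = ybar - b*xbar, where b = sum((xi-xbar)(yi-ybar)) / sum((xi-xbar)^2)
n = 4, xbar = 37/4 = 9.25, ybar = 41/4 = 10.25
Sxy = sum((xi-xbar)(yi-ybar)) = -84.25
Sxx = sum((xi-xbar)^2) = 92.75
b = Sxy / Sxx = -337/371 ≈ -0.908356
a = 10.25 - (-0.908356) * 9.25 = 6920/371 ≈ 18.652291

18.6523


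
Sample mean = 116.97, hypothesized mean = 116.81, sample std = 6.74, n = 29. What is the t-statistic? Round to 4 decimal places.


t = (xbar - mu0) / (s/sqrt(n))
xbar - mu0 = 116.97 - 116.81 = 0.16
sqrt(29) ≈ 5.38516481
s/sqrt(n) = 6.74 / 5.38516481 ≈ 1.25158658
t = 0.16 / 1.25158658 ≈ 0.127838

0.1278


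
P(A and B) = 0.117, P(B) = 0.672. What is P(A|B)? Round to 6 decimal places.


P(A|B) = P(A and B) / P(B) = 0.117 / 0.672 = 39/224 ≈ 0.17410714

0.174107


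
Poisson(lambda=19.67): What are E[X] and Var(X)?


E[X] = Var(X) = lambda = 19.67

19.67, 19.67


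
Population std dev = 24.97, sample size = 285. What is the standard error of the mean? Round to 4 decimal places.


SE = sigma / sqrt(n)
sqrt(285) ≈ 16.881943
SE = 24.97 / 16.881943 ≈ 1.479095

1.4791


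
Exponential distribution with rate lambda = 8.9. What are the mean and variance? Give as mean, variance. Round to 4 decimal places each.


mean = 1/lam, var = 1/lam^2
mean = 1 / 8.9 = 10/89 ≈ 0.112360
lam^2 = 8.9^2 = 79.21
var = 1 / 79.21 = 100/7921 ≈ 0.012625

0.1124, 0.0126


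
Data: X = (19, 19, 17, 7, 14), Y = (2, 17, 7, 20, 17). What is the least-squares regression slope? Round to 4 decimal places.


b = sum((xi-xbar)(yi-ybar)) / sum((xi-xbar)^2)
n = 5, xbar = 76/5 = 15.2, ybar = 63/5 = 12.6
Sxy = sum((xi-xbar)(yi-ybar)) = -99.6
Sxx = sum((xi-xbar)^2) = 100.8
b = Sxy / Sxx = -83/84 ≈ -0.988095

-0.9881


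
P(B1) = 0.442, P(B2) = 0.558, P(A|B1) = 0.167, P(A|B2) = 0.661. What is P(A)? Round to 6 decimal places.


P(A) = P(A|B1)*P(B1) + P(A|B2)*P(B2)
P(A|B1)*P(B1) = 0.167 * 0.442 = 0.073814
P(A|B2)*P(B2) = 0.661 * 0.558 = 0.368838
P(A) = 0.073814 + 0.368838 = 0.442652

0.442652


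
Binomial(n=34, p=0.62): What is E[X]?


E[X] = n*p = 34 * 0.62 = 21.08

21.08


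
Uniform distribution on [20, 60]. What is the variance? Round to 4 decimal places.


Var = (b-a)^2 / 12
(b-a)^2 = (60 - 20)^2 = 1600
Var = 1600/12 ≈ 133.333333

133.3333


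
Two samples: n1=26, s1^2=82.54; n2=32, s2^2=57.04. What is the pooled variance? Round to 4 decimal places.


sp^2 = ((n1-1)*s1^2 + (n2-1)*s2^2)/(n1+n2-2)
(n1-1)*s1^2 = 25 * 82.54 = 2063.5
(n2-1)*s2^2 = 31 * 57.04 = 1768.24
numerator = 2063.5 + 1768.24 = 3831.74
n1+n2-2 = 56
sp^2 = 3831.74 / 56 = 191587/2800 ≈ 68.423929

68.4239


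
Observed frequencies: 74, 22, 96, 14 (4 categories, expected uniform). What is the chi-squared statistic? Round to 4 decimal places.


chi2 = sum((O-E)^2/E), E = total/4
total = 206, E = 206/4 = 51.5
(74 - 51.5)^2 / 51.5 = 506.25 / 51.5 = 2025/206 ≈ 9.830097
(22 - 51.5)^2 / 51.5 = 870.25 / 51.5 = 3481/206 ≈ 16.898058
(96 - 51.5)^2 / 51.5 = 1980.25 / 51.5 = 7921/206 ≈ 38.451456
(14 - 51.5)^2 / 51.5 = 1406.25 / 51.5 = 5625/206 ≈ 27.305825
chi2 = 9526/103 ≈ 92.485437

92.4854


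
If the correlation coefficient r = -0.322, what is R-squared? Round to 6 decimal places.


R^2 = r^2 = (-0.322)^2 = 0.103684

0.103684


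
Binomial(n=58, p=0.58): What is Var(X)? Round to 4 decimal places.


Var = n*p*(1-p) = 58 * 0.58 * 0.42 = 14.1288

14.1288


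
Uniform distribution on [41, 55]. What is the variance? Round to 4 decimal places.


Var = (b-a)^2 / 12
(b-a)^2 = (55 - 41)^2 = 196
Var = 196/12 ≈ 16.333333

16.3333


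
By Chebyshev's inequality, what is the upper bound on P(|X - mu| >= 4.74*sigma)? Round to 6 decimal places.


P <= 1/k^2
k^2 = 4.74^2 = 22.4676
1/k^2 = 1 / 22.4676 ≈ 0.04450854

0.044509


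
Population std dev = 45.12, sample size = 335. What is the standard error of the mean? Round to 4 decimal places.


SE = sigma / sqrt(n)
sqrt(335) ≈ 18.303005
SE = 45.12 / 18.303005 ≈ 2.465169

2.4652


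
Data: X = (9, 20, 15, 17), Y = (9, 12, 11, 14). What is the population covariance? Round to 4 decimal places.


Cov = (1/n)*sum((xi-xbar)(yi-ybar))
n = 4, xbar = 61/4 = 15.25, ybar = 46/4 = 11.5
sum((xi-xbar)(yi-ybar)) = 22.5
Cov = 22.5 / 4 = 5.625

5.6250


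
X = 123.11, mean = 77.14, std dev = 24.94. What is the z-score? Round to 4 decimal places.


z = (X - mu) / sigma
X - mu = 123.11 - 77.14 = 45.97
z = 45.97 / 24.94 = 4597/2494 ≈ 1.843224

1.8432


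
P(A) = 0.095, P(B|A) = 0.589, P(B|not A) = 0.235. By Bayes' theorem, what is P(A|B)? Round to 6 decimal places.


P(A|B) = P(B|A)*P(A) / P(B), P(B) = P(B|A)*P(A) + P(B|not A)*P(not A)
P(B|A)*P(A) = 0.589 * 0.095 = 0.055955
P(B|not A)*P(not A) = 0.235 * 0.905 = 0.212675
P(B) = 0.055955 + 0.212675 = 0.26863
P(A|B) = 0.055955 / 0.26863 ≈ 0.20829766

0.208298


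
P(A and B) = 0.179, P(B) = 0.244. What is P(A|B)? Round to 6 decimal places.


P(A|B) = P(A and B) / P(B) = 0.179 / 0.244 = 179/244 ≈ 0.73360656

0.733607


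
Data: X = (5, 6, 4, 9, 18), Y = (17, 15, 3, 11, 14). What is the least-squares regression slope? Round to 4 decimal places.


b = sum((xi-xbar)(yi-ybar)) / sum((xi-xbar)^2)
n = 5, xbar = 42/5 = 8.4, ybar = 60/5 = 12
Sxy = sum((xi-xbar)(yi-ybar)) = 34
Sxx = sum((xi-xbar)^2) = 129.2
b = Sxy / Sxx = 5/19 ≈ 0.263158

0.2632


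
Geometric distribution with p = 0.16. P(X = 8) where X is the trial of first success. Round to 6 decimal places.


P = (1-p)^(k-1) * p
(1-p)^(k-1) = 0.84^7 ≈ 0.2950903
P = 0.2950903 * 0.16 ≈ 0.04721446

0.047214


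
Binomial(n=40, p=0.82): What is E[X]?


E[X] = n*p = 40 * 0.82 = 32.8

32.8


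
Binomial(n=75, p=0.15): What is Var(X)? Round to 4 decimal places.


Var = n*p*(1-p) = 75 * 0.15 * 0.85 = 9.5625

9.5625


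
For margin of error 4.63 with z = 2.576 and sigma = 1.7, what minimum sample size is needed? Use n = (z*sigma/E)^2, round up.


z*sigma/E = 2.576 * 1.7 / 4.63 ≈ 0.945832
(z*sigma/E)^2 ≈ 0.894597
round up: n = 1

1


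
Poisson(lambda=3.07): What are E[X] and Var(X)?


E[X] = Var(X) = lambda = 3.07

3.07, 3.07


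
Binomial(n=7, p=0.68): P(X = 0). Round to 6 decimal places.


P = C(n,k) * p^k * (1-p)^(n-k)
C(7,0) = 1
p^k = 0.68^0 = 1
(1-p)^(n-k) = 0.32^7 ≈ 0.0003435974
P = 1 * 1 * 0.0003435974 ≈ 0.000344

0.000344


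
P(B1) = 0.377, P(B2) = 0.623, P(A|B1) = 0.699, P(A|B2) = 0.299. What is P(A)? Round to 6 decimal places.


P(A) = P(A|B1)*P(B1) + P(A|B2)*P(B2)
P(A|B1)*P(B1) = 0.699 * 0.377 = 0.263523
P(A|B2)*P(B2) = 0.299 * 0.623 = 0.186277
P(A) = 0.263523 + 0.186277 = 0.4498

0.449800


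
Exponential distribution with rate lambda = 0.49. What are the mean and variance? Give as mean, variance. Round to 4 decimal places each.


mean = 1/lam, var = 1/lam^2
mean = 1 / 0.49 = 100/49 ≈ 2.040816
lam^2 = 0.49^2 = 0.2401
var = 1 / 0.2401 = 10000/2401 ≈ 4.164931

2.0408, 4.1649


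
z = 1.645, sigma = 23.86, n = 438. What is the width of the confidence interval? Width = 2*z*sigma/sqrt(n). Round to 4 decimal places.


width = 2*z*sigma/sqrt(n)
2*z*sigma = 2 * 1.645 * 23.86 = 78.4994
sqrt(438) ≈ 20.928450
width = 78.4994 / 20.928450 ≈ 3.750846

3.7508


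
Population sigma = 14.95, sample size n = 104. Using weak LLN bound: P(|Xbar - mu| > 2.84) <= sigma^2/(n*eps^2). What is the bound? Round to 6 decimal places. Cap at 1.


bound = min(1, sigma^2/(n*eps^2))
sigma^2 = 14.95^2 = 223.5025
n*eps^2 = 104 * 2.84^2 = 104 * 8.0656 = 838.8224
sigma^2/(n*eps^2) = 223.5025 / 838.8224 ≈ 0.26644794

0.266448


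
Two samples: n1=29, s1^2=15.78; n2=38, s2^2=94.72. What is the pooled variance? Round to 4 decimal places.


sp^2 = ((n1-1)*s1^2 + (n2-1)*s2^2)/(n1+n2-2)
(n1-1)*s1^2 = 28 * 15.78 = 441.84
(n2-1)*s2^2 = 37 * 94.72 = 3504.64
numerator = 441.84 + 3504.64 = 3946.48
n1+n2-2 = 65
sp^2 = 3946.48 / 65 = 98662/1625 ≈ 60.715077

60.7151


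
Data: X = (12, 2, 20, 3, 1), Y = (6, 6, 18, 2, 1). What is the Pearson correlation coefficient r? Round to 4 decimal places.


r = sum((xi-xbar)(yi-ybar)) / sqrt(sum((xi-xbar)^2) * sum((yi-ybar)^2))
n = 5, xbar = 38/5 = 7.6, ybar = 33/5 = 6.6
Sxy = sum((xi-xbar)(yi-ybar)) = 200.2
Sxx = sum((xi-xbar)^2) = 269.2
Syy = sum((yi-ybar)^2) = 183.2
sqrt(Sxx*Syy) ≈ 222.075303
r = Sxy / sqrt(Sxx*Syy) = 200.2 / 222.075303 ≈ 0.901496

0.9015


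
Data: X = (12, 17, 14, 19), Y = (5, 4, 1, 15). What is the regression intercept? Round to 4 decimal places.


a = ybar - b*xbar, where b = sum((xi-xbar)(yi-ybar)) / sum((xi-xbar)^2)
n = 4, xbar = 62/4 = 15.5, ybar = 25/4 = 6.25
Sxy = sum((xi-xbar)(yi-ybar)) = 39.5
Sxx = sum((xi-xbar)^2) = 29
b = Sxy / Sxx = 79/58 ≈ 1.362069
a = 6.25 - 1.362069 * 15.5 = -431/29 ≈ -14.862069

-14.8621


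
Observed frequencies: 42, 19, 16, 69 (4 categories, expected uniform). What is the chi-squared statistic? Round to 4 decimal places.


chi2 = sum((O-E)^2/E), E = total/4
total = 146, E = 146/4 = 36.5
(42 - 36.5)^2 / 36.5 = 30.25 / 36.5 = 121/146 ≈ 0.828767
(19 - 36.5)^2 / 36.5 = 306.25 / 36.5 = 1225/146 ≈ 8.390411
(16 - 36.5)^2 / 36.5 = 420.25 / 36.5 = 1681/146 ≈ 11.513699
(69 - 36.5)^2 / 36.5 = 1056.25 / 36.5 = 4225/146 ≈ 28.938356
chi2 = 3626/73 ≈ 49.671233

49.6712


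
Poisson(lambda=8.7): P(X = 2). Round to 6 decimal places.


P = e^(-lam) * lam^k / k!
e^(-8.7) ≈ 0.0001665858
lam^k = 8.7^2 = 75.69
k! = 2! = 2
P = 0.0001665858 * 75.69 / 2 ≈ 0.006304

0.006304


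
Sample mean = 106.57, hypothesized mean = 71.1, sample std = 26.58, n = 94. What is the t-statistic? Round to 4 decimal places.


t = (xbar - mu0) / (s/sqrt(n))
xbar - mu0 = 106.57 - 71.1 = 35.47
sqrt(94) ≈ 9.69535971
s/sqrt(n) = 26.58 / 9.69535971 ≈ 2.74151767
t = 35.47 / 2.74151767 ≈ 12.938089

12.9381


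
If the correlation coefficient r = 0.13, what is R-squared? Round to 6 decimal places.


R^2 = r^2 = (0.13)^2 = 0.0169

0.016900


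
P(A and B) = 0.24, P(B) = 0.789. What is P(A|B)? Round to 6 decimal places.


P(A|B) = P(A and B) / P(B) = 0.24 / 0.789 = 80/263 ≈ 0.30418251

0.304183


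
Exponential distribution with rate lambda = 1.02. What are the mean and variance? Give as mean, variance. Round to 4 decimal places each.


mean = 1/lam, var = 1/lam^2
mean = 1 / 1.02 = 50/51 ≈ 0.980392
lam^2 = 1.02^2 = 1.0404
var = 1 / 1.0404 = 2500/2601 ≈ 0.961169

0.9804, 0.9612


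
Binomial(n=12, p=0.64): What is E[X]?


E[X] = n*p = 12 * 0.64 = 7.68

7.68


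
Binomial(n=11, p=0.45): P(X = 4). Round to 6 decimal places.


P = C(n,k) * p^k * (1-p)^(n-k)
C(11,4) = 330
p^k = 0.45^4 = 0.04100625
(1-p)^(n-k) = 0.55^7 ≈ 0.01522435
P = 330 * 0.04100625 * 0.01522435 ≈ 0.206017

0.206017


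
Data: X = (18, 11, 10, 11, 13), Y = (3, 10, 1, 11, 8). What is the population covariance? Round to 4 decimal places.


Cov = (1/n)*sum((xi-xbar)(yi-ybar))
n = 5, xbar = 63/5 = 12.6, ybar = 33/5 = 6.6
sum((xi-xbar)(yi-ybar)) = -16.8
Cov = -16.8 / 5 = -3.36

-3.3600


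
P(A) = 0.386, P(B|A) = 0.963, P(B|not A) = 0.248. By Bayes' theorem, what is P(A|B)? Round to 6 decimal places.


P(A|B) = P(B|A)*P(A) / P(B), P(B) = P(B|A)*P(A) + P(B|not A)*P(not A)
P(B|A)*P(A) = 0.963 * 0.386 = 0.371718
P(B|not A)*P(not A) = 0.248 * 0.614 = 0.152272
P(B) = 0.371718 + 0.152272 = 0.52399
P(A|B) = 0.371718 / 0.52399 ≈ 0.70939903

0.709399


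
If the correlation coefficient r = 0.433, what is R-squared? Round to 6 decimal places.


R^2 = r^2 = (0.433)^2 = 0.187489

0.187489


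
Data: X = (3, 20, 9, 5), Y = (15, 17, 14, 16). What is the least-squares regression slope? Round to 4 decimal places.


b = sum((xi-xbar)(yi-ybar)) / sum((xi-xbar)^2)
n = 4, xbar = 37/4 = 9.25, ybar = 62/4 = 15.5
Sxy = sum((xi-xbar)(yi-ybar)) = 17.5
Sxx = sum((xi-xbar)^2) = 172.75
b = Sxy / Sxx = 70/691 ≈ 0.101302

0.1013


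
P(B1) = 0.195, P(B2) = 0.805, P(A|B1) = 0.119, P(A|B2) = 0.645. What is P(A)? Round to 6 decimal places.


P(A) = P(A|B1)*P(B1) + P(A|B2)*P(B2)
P(A|B1)*P(B1) = 0.119 * 0.195 = 0.023205
P(A|B2)*P(B2) = 0.645 * 0.805 = 0.519225
P(A) = 0.023205 + 0.519225 = 0.54243

0.542430


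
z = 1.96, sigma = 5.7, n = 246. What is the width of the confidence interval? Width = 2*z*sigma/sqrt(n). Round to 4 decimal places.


width = 2*z*sigma/sqrt(n)
2*z*sigma = 2 * 1.96 * 5.7 = 22.344
sqrt(246) ≈ 15.684387
width = 22.344 / 15.684387 ≈ 1.424601

1.4246


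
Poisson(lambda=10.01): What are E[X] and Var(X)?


E[X] = Var(X) = lambda = 10.01

10.01, 10.01


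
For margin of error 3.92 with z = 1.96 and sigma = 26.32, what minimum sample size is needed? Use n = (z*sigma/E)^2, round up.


z*sigma/E = 1.96 * 26.32 / 3.92 = 13.16
(z*sigma/E)^2 = 173.1856
round up: n = 174

174


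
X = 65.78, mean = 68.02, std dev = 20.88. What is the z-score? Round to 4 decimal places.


z = (X - mu) / sigma
X - mu = 65.78 - 68.02 = -2.24
z = -2.24 / 20.88 = -28/261 ≈ -0.107280

-0.1073


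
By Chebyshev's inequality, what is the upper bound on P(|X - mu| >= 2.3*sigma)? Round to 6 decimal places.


P <= 1/k^2
k^2 = 2.3^2 = 5.29
1/k^2 = 1 / 5.29 = 100/529 ≈ 0.18903592

0.189036


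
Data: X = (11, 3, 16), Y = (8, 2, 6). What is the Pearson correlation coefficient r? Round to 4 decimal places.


r = sum((xi-xbar)(yi-ybar)) / sqrt(sum((xi-xbar)^2) * sum((yi-ybar)^2))
n = 3, xbar = 30/3 = 10, ybar = 16/3 ≈ 5.333333
Sxy = sum((xi-xbar)(yi-ybar)) = 30
Sxx = sum((xi-xbar)^2) = 86
Syy = sum((yi-ybar)^2) = 56/3 ≈ 18.666667
sqrt(Sxx*Syy) ≈ 40.066611
r = Sxy / sqrt(Sxx*Syy) = 30 / 40.066611 ≈ 0.748753

0.7488
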